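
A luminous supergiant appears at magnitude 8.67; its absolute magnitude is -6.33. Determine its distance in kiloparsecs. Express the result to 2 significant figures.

μ = m − M = 15.000
m − M = 5 log₁₀ d − 5
log₁₀ d = (m − M)/5 + 1 = 4.0000
d = 10^4.0000 = 10000 pc
= 10.00 kpc

d ≈ 10 kpc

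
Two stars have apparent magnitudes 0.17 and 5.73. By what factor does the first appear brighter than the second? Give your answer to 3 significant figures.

167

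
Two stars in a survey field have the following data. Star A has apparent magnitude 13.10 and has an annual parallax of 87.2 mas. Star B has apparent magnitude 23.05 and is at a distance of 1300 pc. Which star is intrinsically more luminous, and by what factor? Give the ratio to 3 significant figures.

Star B is more luminous, by a factor of 1.35.

Star A: p = 87.2 mas = 0.0872″ → d = 1/p = 11.47 pc
Star A: M = m − 5 log₁₀ d + 5 = 13.10 − 5·1.0595 + 5 = 12.803
Star B: M = m − 5 log₁₀ d + 5 = 23.05 − 5·3.1139 + 5 = 12.480
ΔM = M_A − M_B = 12.803 − (12.480) = 0.322; smaller M is more luminous → Star B.
L ratio = 10^(0.4 |ΔM|) = 10^0.129 = 1.346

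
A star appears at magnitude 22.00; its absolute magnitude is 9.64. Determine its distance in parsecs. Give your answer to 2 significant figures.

d ≈ 3000 pc

Distance modulus: m − M = 22.00 − (9.64) = 12.360
m − M = 5 log₁₀ d − 5
log₁₀ d = (m − M)/5 + 1 = 3.4720
d = 10^3.4720 = 2965 pc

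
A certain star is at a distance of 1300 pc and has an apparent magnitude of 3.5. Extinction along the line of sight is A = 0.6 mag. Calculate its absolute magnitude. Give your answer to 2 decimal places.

M ≈ -7.67

5 log₁₀(d/10 pc) = 5 log₁₀(1300) − 5 = 10.570
M = m − 5 log₁₀(d/10) − A = 3.5 − 10.570 − 0.6 = -7.670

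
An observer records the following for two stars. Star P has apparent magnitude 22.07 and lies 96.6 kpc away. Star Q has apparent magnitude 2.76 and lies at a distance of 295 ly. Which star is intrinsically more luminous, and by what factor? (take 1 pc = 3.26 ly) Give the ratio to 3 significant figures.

Star Q is more luminous, by a factor of 46.5.

Star P: d = 96.6 kpc = 96600 pc
Star P: M = m − 5 log₁₀ d + 5 = 22.07 − 5·4.9850 + 5 = 2.145
Star Q: d = 295 ly / 3.26 = 90.49 pc
Star Q: M = m − 5 log₁₀ d + 5 = 2.76 − 5·1.9566 + 5 = -2.023
ΔM = M_P − M_Q = 2.145 − (-2.023) = 4.168; smaller M is more luminous → Star Q.
L ratio = 10^(0.4 |ΔM|) = 10^1.667 = 46.48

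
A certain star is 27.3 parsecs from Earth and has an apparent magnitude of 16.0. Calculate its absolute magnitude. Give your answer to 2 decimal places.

5 log₁₀(d/10 pc) = 5 log₁₀(27.30) − 5 = 2.181
M = m − 5 log₁₀(d/10) = 16.0 − 2.181 = 13.819

M ≈ 13.82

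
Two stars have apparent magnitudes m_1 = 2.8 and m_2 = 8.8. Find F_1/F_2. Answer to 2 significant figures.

F_1/F_2 ≈ 250

Magnitude difference = -6.0
Flux ratio = 10^(−0.4 Δm) = 10^(−0.4 × -6.0) = 10^2.400 = 251.2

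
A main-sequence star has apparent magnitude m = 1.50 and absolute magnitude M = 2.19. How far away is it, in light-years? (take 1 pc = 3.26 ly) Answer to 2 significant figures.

Distance modulus: m − M = 1.50 − (2.19) = -0.690
m − M = 5 log₁₀ d − 5
log₁₀ d = (m − M)/5 + 1 = 0.8620
d = 10^0.8620 = 7.278 pc
= 23.73 ly

d ≈ 24 ly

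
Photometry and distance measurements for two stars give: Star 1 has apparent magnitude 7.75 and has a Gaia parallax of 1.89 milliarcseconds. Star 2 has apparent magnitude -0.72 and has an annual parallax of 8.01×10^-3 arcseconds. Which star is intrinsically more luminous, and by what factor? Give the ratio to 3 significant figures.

Star 2 is more luminous, by a factor of 136.

Star 1: p = 1.89 mas = 1.89×10^-3″ → d = 1/p = 529.1 pc
Star 1: M = m − 5 log₁₀ d + 5 = 7.75 − 5·2.7235 + 5 = -0.868
Star 2: d = 1/p = 1/8.01×10^-3″ = 124.8 pc
Star 2: M = m − 5 log₁₀ d + 5 = -0.72 − 5·2.0964 + 5 = -6.202
ΔM = M_1 − M_2 = -0.868 − (-6.202) = 5.334; smaller M is more luminous → Star 2.
L ratio = 10^(0.4 |ΔM|) = 10^2.134 = 136.0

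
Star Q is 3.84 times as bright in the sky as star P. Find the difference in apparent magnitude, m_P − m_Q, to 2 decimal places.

m_P − m_Q ≈ 1.46

Pogson: Δm = −2.5 log₁₀(ratio) = −2.5 log₁₀(3.84) = −2.5 × 0.5843 = -1.461
Star Q is brighter so has the smaller magnitude: m_P − m_Q is positive.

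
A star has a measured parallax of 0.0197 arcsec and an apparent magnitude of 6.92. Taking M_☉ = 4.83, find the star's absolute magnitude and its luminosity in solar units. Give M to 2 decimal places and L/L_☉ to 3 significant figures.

M ≈ 3.39; L/L_☉ ≈ 3.76

d = 1/p = 1/0.0197″ = 50.76 pc
M = m − 5 log₁₀ d + 5 = 6.92 − 5·1.7055 + 5 = 3.392
M − M_☉ = 3.392 − 4.83 = -1.438
L/L_☉ = 10^(−0.4 × -1.438) = 3.759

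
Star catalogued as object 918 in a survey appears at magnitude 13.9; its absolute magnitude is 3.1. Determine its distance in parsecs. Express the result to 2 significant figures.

Distance modulus: m − M = 13.9 − (3.1) = 10.800
m − M = 5 log₁₀ d − 5
log₁₀ d = (m − M)/5 + 1 = 3.1600
d = 10^3.1600 = 1445 pc

d ≈ 1400 pc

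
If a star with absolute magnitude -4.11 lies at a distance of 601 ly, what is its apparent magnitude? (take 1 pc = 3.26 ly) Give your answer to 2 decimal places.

d = 601 ly / 3.26 = 184.4 pc
m = M + 5 log₁₀ d − 5 = -4.11 + 5·2.2657 − 5 = 2.218

m ≈ 2.22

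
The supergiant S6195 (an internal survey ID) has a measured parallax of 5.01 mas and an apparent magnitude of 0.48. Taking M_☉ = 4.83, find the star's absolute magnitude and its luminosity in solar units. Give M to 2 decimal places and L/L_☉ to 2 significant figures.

M ≈ -6.02; L/L_☉ ≈ 22000

d = 1/p = 1000/5.01 mas = 199.6 pc
M = m − 5 log₁₀ d + 5 = 0.48 − 5·2.3002 + 5 = -6.021
M − M_☉ = -6.021 − 4.83 = -10.851
L/L_☉ = 10^(−0.4 × -10.851) = 21890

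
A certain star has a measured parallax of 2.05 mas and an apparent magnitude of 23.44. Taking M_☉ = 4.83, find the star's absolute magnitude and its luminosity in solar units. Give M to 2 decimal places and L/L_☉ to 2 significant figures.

d = 1/p = 1000/2.05 mas = 487.8 pc
M = m − 5 log₁₀ d + 5 = 23.44 − 5·2.6882 + 5 = 14.999
M − M_☉ = 14.999 − 4.83 = 10.169
L/L_☉ = 10^(−0.4 × 10.169) = 8.560×10^-5

M ≈ 15.00; L/L_☉ ≈ 8.6×10^-5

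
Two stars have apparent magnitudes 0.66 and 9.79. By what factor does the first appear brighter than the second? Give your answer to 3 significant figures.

Magnitude difference = -9.13
Flux ratio = 10^(−0.4 Δm) = 10^(−0.4 × -9.13) = 10^3.652 = 4487

4490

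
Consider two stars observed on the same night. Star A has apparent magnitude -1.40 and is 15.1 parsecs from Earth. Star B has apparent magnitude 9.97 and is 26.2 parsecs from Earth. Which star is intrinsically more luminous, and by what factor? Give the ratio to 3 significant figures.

Star A is more luminous, by a factor of 11700.

Star A: M = m − 5 log₁₀ d + 5 = -1.40 − 5·1.1790 + 5 = -2.295
Star B: M = m − 5 log₁₀ d + 5 = 9.97 − 5·1.4183 + 5 = 7.878
ΔM = M_A − M_B = -2.295 − (7.878) = -10.173; smaller M is more luminous → Star A.
L ratio = 10^(0.4 |ΔM|) = 10^4.069 = 11730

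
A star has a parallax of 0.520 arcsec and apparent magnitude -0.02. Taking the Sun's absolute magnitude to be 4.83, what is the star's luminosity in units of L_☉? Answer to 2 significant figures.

L/L_☉ ≈ 3.2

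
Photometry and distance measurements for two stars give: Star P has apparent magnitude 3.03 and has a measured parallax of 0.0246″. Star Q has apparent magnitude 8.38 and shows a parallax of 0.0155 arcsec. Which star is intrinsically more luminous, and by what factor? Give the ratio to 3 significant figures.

Star P is more luminous, by a factor of 54.8.

Star P: d = 1/p = 1/0.0246″ = 40.65 pc
Star P: M = m − 5 log₁₀ d + 5 = 3.03 − 5·1.6091 + 5 = -0.015
Star Q: d = 1/p = 1/0.0155″ = 64.52 pc
Star Q: M = m − 5 log₁₀ d + 5 = 8.38 − 5·1.8097 + 5 = 4.332
ΔM = M_P − M_Q = -0.015 − (4.332) = -4.347; smaller M is more luminous → Star P.
L ratio = 10^(0.4 |ΔM|) = 10^1.739 = 54.80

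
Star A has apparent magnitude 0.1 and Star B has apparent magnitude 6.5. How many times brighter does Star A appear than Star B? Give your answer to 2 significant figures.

Δm = 0.1 − (6.5) = -6.4
Flux ratio = 10^(−0.4 Δm) = 10^(−0.4 × -6.4) = 10^2.560 = 363.1

360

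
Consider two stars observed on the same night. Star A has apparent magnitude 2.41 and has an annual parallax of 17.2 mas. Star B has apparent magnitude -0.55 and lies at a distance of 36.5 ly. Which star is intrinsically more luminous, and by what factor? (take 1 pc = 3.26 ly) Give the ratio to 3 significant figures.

Star A: p = 17.2 mas = 0.0172″ → d = 1/p = 58.14 pc
Star A: M = m − 5 log₁₀ d + 5 = 2.41 − 5·1.7645 + 5 = -1.412
Star B: d = 36.5 ly / 3.26 = 11.20 pc
Star B: M = m − 5 log₁₀ d + 5 = -0.55 − 5·1.0491 + 5 = -0.795
ΔM = M_A − M_B = -1.412 − (-0.795) = -0.617; smaller M is more luminous → Star A.
L ratio = 10^(0.4 |ΔM|) = 10^0.247 = 1.765

Star A is more luminous, by a factor of 1.77.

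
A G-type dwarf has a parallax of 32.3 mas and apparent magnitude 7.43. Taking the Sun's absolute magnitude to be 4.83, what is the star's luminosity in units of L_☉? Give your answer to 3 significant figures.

L/L_☉ ≈ 0.874

d = 1/p = 1000/32.3 mas = 30.96 pc
M = m − 5 log₁₀ d + 5 = 7.43 − 5·1.4908 + 5 = 4.976
M − M_☉ = 4.976 − 4.83 = 0.146
L/L_☉ = 10^(−0.4 × 0.146) = 0.8742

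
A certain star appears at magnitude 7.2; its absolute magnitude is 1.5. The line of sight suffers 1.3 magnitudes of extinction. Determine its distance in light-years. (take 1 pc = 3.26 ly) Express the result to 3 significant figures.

m − M = 5 log₁₀(d/10 pc) + A  ⇒  7.2 − (1.5) − 1.3 = 5 log₁₀(d/10)
4.400 = 5 log₁₀(d/10)
log₁₀ d = (m − M − A)/5 + 1 = 1.8800
d = 10^1.8800 = 75.86 pc
= 247.3 ly

d ≈ 247 ly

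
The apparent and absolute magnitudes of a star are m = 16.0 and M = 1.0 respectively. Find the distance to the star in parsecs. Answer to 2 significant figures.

d ≈ 10000 pc

μ = m − M = 15.000
m − M = 5 log₁₀ d − 5
log₁₀ d = (m − M)/5 + 1 = 4.0000
d = 10^4.0000 = 10000 pc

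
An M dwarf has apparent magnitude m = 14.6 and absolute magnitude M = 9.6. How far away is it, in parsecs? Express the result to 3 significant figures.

Distance modulus: m − M = 14.6 − (9.6) = 5.000
m − M = 5 log₁₀ d − 5
log₁₀ d = (m − M)/5 + 1 = 2.0000
d = 10^2.0000 = 100.0 pc

d ≈ 100 pc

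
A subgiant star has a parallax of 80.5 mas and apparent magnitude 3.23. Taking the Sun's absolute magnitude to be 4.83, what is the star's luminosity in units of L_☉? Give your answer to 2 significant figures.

L/L_☉ ≈ 6.7

d = 1/p = 1000/80.5 mas = 12.42 pc
M = m − 5 log₁₀ d + 5 = 3.23 − 5·1.0942 + 5 = 2.759
M − M_☉ = 2.759 − 4.83 = -2.071
L/L_☉ = 10^(−0.4 × -2.071) = 6.736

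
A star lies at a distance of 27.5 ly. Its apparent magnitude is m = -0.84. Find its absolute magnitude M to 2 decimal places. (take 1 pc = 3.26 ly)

d = 27.5 ly / 3.26 = 8.436 pc
5 log₁₀(d/10 pc) = 5 log₁₀(8.436) − 5 = -0.369
M = m − 5 log₁₀(d/10) = -0.84 + 0.369 = -0.471

M ≈ -0.47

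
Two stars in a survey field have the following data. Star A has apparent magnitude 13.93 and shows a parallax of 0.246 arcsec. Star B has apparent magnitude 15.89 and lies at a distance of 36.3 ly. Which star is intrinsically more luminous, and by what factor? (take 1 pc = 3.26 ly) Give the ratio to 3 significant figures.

Star A: d = 1/p = 1/0.246″ = 4.065 pc
Star A: M = m − 5 log₁₀ d + 5 = 13.93 − 5·0.6091 + 5 = 15.885
Star B: d = 36.3 ly / 3.26 = 11.13 pc
Star B: M = m − 5 log₁₀ d + 5 = 15.89 − 5·1.0467 + 5 = 15.657
ΔM = M_A − M_B = 15.885 − (15.657) = 0.228; smaller M is more luminous → Star B.
L ratio = 10^(0.4 |ΔM|) = 10^0.091 = 1.234

Star B is more luminous, by a factor of 1.23.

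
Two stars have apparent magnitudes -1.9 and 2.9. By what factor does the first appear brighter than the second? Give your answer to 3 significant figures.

83.2

Δm = -1.9 − (2.9) = -4.8
Flux ratio = 10^(−0.4 Δm) = 10^(−0.4 × -4.8) = 10^1.920 = 83.18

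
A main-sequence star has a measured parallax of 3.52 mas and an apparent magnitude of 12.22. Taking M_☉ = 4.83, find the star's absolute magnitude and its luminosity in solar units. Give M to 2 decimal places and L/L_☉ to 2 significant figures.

d = 1/p = 1000/3.52 mas = 284.1 pc
M = m − 5 log₁₀ d + 5 = 12.22 − 5·2.4535 + 5 = 4.953
M − M_☉ = 4.953 − 4.83 = 0.123
L/L_☉ = 10^(−0.4 × 0.123) = 0.8931

M ≈ 4.95; L/L_☉ ≈ 0.89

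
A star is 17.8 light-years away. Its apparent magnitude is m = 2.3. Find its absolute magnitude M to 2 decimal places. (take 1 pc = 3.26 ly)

d = 17.8 ly / 3.26 = 5.460 pc
5 log₁₀(d/10 pc) = 5 log₁₀(5.460) − 5 = -1.314
M = m − 5 log₁₀(d/10) = 2.3 + 1.314 = 3.614

M ≈ 3.61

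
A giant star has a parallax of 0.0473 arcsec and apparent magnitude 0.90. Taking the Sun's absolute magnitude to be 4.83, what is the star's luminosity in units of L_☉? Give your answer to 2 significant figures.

L/L_☉ ≈ 170

d = 1/p = 1/0.0473″ = 21.14 pc
M = m − 5 log₁₀ d + 5 = 0.90 − 5·1.3251 + 5 = -0.726
M − M_☉ = -0.726 − 4.83 = -5.556
L/L_☉ = 10^(−0.4 × -5.556) = 166.8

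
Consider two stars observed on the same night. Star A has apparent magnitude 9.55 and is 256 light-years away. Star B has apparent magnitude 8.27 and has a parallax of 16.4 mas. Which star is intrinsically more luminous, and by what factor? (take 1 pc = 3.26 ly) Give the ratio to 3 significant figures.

Star A: d = 256 ly / 3.26 = 78.53 pc
Star A: M = m − 5 log₁₀ d + 5 = 9.55 − 5·1.8950 + 5 = 5.075
Star B: p = 16.4 mas = 0.0164″ → d = 1/p = 60.98 pc
Star B: M = m − 5 log₁₀ d + 5 = 8.27 − 5·1.7852 + 5 = 4.344
ΔM = M_A − M_B = 5.075 − (4.344) = 0.731; smaller M is more luminous → Star B.
L ratio = 10^(0.4 |ΔM|) = 10^0.292 = 1.960

Star B is more luminous, by a factor of 1.96.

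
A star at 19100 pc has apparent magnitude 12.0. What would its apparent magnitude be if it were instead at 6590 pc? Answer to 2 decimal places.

m ≈ 9.69

Flux ∝ 1/d², so Δm = 5 log₁₀(d₂/d₁) = 5 log₁₀(6590/19100) = -2.311
m₂ = m₁ + Δm = 12.0 + (-2.311) = 9.689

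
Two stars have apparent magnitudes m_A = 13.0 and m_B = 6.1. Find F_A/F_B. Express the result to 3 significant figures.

Δm = 13.0 − (6.1) = 6.9
Flux ratio = 10^(−0.4 Δm) = 10^(−0.4 × 6.9) = 10^-2.760 = 1.738×10^-3

F_A/F_B ≈ 1.74×10^-3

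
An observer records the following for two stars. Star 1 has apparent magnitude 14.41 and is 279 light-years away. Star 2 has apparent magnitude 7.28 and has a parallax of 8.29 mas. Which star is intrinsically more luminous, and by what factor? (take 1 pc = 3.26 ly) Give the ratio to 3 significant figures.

Star 2 is more luminous, by a factor of 1410.

Star 1: d = 279 ly / 3.26 = 85.58 pc
Star 1: M = m − 5 log₁₀ d + 5 = 14.41 − 5·1.9324 + 5 = 9.748
Star 2: p = 8.29 mas = 8.29×10^-3″ → d = 1/p = 120.6 pc
Star 2: M = m − 5 log₁₀ d + 5 = 7.28 − 5·2.0814 + 5 = 1.873
ΔM = M_1 − M_2 = 9.748 − (1.873) = 7.875; smaller M is more luminous → Star 2.
L ratio = 10^(0.4 |ΔM|) = 10^3.150 = 1413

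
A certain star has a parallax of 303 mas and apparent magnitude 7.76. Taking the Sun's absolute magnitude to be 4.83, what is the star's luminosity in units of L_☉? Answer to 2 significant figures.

L/L_☉ ≈ 7.3×10^-3

d = 1/p = 1000/303 mas = 3.300 pc
M = m − 5 log₁₀ d + 5 = 7.76 − 5·0.5186 + 5 = 10.167
M − M_☉ = 10.167 − 4.83 = 5.337
L/L_☉ = 10^(−0.4 × 5.337) = 7.330×10^-3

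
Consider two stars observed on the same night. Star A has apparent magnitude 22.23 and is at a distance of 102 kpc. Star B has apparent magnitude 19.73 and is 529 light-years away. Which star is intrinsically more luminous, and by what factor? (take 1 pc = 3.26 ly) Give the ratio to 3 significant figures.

Star A: d = 102 kpc = 102000 pc
Star A: M = m − 5 log₁₀ d + 5 = 22.23 − 5·5.0086 + 5 = 2.187
Star B: d = 529 ly / 3.26 = 162.3 pc
Star B: M = m − 5 log₁₀ d + 5 = 19.73 − 5·2.2102 + 5 = 13.679
ΔM = M_A − M_B = 2.187 − (13.679) = -11.492; smaller M is more luminous → Star A.
L ratio = 10^(0.4 |ΔM|) = 10^4.597 = 39510

Star A is more luminous, by a factor of 39500.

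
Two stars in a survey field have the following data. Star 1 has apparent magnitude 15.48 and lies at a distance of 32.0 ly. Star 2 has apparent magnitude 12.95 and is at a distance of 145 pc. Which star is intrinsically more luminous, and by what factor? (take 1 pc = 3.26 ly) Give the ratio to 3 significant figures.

Star 2 is more luminous, by a factor of 2240.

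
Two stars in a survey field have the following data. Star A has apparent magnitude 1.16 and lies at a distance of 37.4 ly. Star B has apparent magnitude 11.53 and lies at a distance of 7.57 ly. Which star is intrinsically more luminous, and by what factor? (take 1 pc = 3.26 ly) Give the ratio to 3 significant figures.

Star A is more luminous, by a factor of 343000.

Star A: d = 37.4 ly / 3.26 = 11.47 pc
Star A: M = m − 5 log₁₀ d + 5 = 1.16 − 5·1.0597 + 5 = 0.862
Star B: d = 7.57 ly / 3.26 = 2.322 pc
Star B: M = m − 5 log₁₀ d + 5 = 11.53 − 5·0.3659 + 5 = 14.701
ΔM = M_A − M_B = 0.862 − (14.701) = -13.839; smaller M is more luminous → Star A.
L ratio = 10^(0.4 |ΔM|) = 10^5.536 = 343200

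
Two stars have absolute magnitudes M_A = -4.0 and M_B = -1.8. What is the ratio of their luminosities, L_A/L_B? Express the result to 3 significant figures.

L_A/L_B ≈ 7.59

ΔM = M_A − M_B = -2.2
L_A/L_B = 10^(−0.4 ΔM) = 10^0.880 = 7.586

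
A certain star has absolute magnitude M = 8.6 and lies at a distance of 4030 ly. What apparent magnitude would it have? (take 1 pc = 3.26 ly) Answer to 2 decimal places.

d = 4030 ly / 3.26 = 1236 pc
m = M + 5 log₁₀ d − 5 = 8.6 + 5·3.0921 − 5 = 19.060

m ≈ 19.06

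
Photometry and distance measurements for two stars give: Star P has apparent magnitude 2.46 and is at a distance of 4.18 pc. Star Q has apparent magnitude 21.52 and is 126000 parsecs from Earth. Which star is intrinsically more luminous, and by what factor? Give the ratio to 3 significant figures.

Star Q is more luminous, by a factor of 21.6.

Star P: M = m − 5 log₁₀ d + 5 = 2.46 − 5·0.6212 + 5 = 4.354
Star Q: M = m − 5 log₁₀ d + 5 = 21.52 − 5·5.1004 + 5 = 1.018
ΔM = M_P − M_Q = 4.354 − (1.018) = 3.336; smaller M is more luminous → Star Q.
L ratio = 10^(0.4 |ΔM|) = 10^1.334 = 21.60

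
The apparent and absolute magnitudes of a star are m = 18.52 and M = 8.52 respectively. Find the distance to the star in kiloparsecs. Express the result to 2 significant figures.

d ≈ 1.0 kpc

μ = m − M = 10.000
m − M = 5 log₁₀ d − 5
log₁₀ d = (m − M)/5 + 1 = 3.0000
d = 10^3.0000 = 1000 pc
= 1.000 kpc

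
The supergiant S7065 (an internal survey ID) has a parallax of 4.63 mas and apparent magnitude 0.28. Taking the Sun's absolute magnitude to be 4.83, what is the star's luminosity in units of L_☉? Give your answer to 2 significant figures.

L/L_☉ ≈ 31000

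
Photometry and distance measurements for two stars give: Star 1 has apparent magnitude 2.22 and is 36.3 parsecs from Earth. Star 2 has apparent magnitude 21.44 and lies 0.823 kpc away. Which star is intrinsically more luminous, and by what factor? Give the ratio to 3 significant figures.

Star 1 is more luminous, by a factor of 94800.

Star 1: M = m − 5 log₁₀ d + 5 = 2.22 − 5·1.5599 + 5 = -0.580
Star 2: d = 0.823 kpc = 823.0 pc
Star 2: M = m − 5 log₁₀ d + 5 = 21.44 − 5·2.9154 + 5 = 11.863
ΔM = M_1 − M_2 = -0.580 − (11.863) = -12.443; smaller M is more luminous → Star 1.
L ratio = 10^(0.4 |ΔM|) = 10^4.977 = 94840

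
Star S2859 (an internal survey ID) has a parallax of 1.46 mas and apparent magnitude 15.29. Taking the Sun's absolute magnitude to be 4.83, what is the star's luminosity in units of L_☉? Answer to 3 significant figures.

d = 1/p = 1000/1.46 mas = 684.9 pc
M = m − 5 log₁₀ d + 5 = 15.29 − 5·2.8356 + 5 = 6.112
M − M_☉ = 6.112 − 4.83 = 1.282
L/L_☉ = 10^(−0.4 × 1.282) = 0.3071

L/L_☉ ≈ 0.307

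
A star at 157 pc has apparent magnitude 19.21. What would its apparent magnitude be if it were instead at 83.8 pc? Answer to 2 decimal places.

Flux ∝ 1/d², so Δm = 5 log₁₀(d₂/d₁) = 5 log₁₀(83.8/157) = -1.363
m₂ = m₁ + Δm = 19.21 + (-1.363) = 17.847

m ≈ 17.85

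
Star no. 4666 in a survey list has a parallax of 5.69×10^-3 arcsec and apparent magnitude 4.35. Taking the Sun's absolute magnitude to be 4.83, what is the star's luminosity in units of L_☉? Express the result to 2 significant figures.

d = 1/p = 1/5.69×10^-3″ = 175.7 pc
M = m − 5 log₁₀ d + 5 = 4.35 − 5·2.2449 + 5 = -1.874
M − M_☉ = -1.874 − 4.83 = -6.704
L/L_☉ = 10^(−0.4 × -6.704) = 480.6

L/L_☉ ≈ 480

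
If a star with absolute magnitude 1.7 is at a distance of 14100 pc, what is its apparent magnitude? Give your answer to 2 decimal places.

m = M + 5 log₁₀ d − 5 = 1.7 + 5·4.1492 − 5 = 17.446

m ≈ 17.45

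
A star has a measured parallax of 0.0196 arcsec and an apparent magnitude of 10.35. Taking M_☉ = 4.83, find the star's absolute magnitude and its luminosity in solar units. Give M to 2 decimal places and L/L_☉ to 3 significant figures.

M ≈ 6.81; L/L_☉ ≈ 0.161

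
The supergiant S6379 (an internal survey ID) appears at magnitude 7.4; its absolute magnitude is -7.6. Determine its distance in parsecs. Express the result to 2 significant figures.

d ≈ 10000 pc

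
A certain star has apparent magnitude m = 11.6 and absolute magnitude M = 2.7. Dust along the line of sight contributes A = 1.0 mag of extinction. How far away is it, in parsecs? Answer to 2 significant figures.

m − M = 5 log₁₀(d/10 pc) + A  ⇒  11.6 − (2.7) − 1.0 = 5 log₁₀(d/10)
7.900 = 5 log₁₀(d/10)
log₁₀ d = (m − M − A)/5 + 1 = 2.5800
d = 10^2.5800 = 380.2 pc

d ≈ 380 pc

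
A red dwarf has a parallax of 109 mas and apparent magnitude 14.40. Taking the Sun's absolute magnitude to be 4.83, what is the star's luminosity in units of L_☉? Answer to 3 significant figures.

L/L_☉ ≈ 1.25×10^-4

d = 1/p = 1000/109 mas = 9.174 pc
M = m − 5 log₁₀ d + 5 = 14.40 − 5·0.9626 + 5 = 14.587
M − M_☉ = 14.587 − 4.83 = 9.757
L/L_☉ = 10^(−0.4 × 9.757) = 1.251×10^-4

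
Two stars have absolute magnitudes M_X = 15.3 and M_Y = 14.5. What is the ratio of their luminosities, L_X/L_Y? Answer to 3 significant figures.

L_X/L_Y ≈ 0.479

ΔM = M_X − M_Y = 0.8
L_X/L_Y = 10^(−0.4 ΔM) = 10^-0.320 = 0.4786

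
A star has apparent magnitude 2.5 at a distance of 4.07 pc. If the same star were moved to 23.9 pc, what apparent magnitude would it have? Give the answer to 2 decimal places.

m ≈ 6.34

Flux ∝ 1/d², so Δm = 5 log₁₀(d₂/d₁) = 5 log₁₀(23.9/4.07) = 3.844
m₂ = m₁ + Δm = 2.5 + (3.844) = 6.344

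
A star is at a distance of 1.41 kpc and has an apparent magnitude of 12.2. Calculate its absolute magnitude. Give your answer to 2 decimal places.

M ≈ 1.45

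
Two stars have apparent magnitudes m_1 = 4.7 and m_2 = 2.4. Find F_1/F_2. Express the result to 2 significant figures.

Magnitude difference = 2.3
Flux ratio = 10^(−0.4 Δm) = 10^(−0.4 × 2.3) = 10^-0.920 = 0.1202

F_1/F_2 ≈ 0.12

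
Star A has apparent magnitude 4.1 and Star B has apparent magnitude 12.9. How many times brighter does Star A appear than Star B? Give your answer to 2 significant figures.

Δm = 4.1 − (12.9) = -8.8
Flux ratio = 10^(−0.4 Δm) = 10^(−0.4 × -8.8) = 10^3.520 = 3311

3300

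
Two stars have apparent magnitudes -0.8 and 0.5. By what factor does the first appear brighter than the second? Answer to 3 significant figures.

3.31

Magnitude difference = -1.3
Flux ratio = 10^(−0.4 Δm) = 10^(−0.4 × -1.3) = 10^0.520 = 3.311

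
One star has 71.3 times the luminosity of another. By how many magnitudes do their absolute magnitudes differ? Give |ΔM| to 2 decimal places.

Pogson: ΔM = −2.5 log₁₀(ratio) = −2.5 log₁₀(71.3) = −2.5 × 1.8531 = -4.633

|ΔM| ≈ 4.63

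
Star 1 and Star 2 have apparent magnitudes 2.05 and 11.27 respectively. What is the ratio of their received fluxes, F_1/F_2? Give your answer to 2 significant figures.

Δm = 2.05 − (11.27) = -9.22
Flux ratio = 10^(−0.4 Δm) = 10^(−0.4 × -9.22) = 10^3.688 = 4875

F_1/F_2 ≈ 4900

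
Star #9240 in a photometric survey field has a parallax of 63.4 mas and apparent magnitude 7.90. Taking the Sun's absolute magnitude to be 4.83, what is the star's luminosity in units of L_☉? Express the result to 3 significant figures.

L/L_☉ ≈ 0.147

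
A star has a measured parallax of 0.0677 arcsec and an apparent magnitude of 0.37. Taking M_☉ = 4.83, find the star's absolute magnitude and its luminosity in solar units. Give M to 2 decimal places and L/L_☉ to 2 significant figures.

M ≈ -0.48; L/L_☉ ≈ 130

d = 1/p = 1/0.0677″ = 14.77 pc
M = m − 5 log₁₀ d + 5 = 0.37 − 5·1.1694 + 5 = -0.477
M − M_☉ = -0.477 − 4.83 = -5.307
L/L_☉ = 10^(−0.4 × -5.307) = 132.7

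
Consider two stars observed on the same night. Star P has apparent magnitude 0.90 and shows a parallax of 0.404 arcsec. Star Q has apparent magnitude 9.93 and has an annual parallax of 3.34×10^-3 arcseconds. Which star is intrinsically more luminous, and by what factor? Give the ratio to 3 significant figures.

Star P: d = 1/p = 1/0.404″ = 2.475 pc
Star P: M = m − 5 log₁₀ d + 5 = 0.90 − 5·0.3936 + 5 = 3.932
Star Q: d = 1/p = 1/3.34×10^-3″ = 299.4 pc
Star Q: M = m − 5 log₁₀ d + 5 = 9.93 − 5·2.4763 + 5 = 2.549
ΔM = M_P − M_Q = 3.932 − (2.549) = 1.383; smaller M is more luminous → Star Q.
L ratio = 10^(0.4 |ΔM|) = 10^0.553 = 3.575

Star Q is more luminous, by a factor of 3.57.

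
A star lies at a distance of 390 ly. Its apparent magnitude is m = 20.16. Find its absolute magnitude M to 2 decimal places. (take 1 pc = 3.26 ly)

M ≈ 14.77

d = 390 ly / 3.26 = 119.6 pc
5 log₁₀(d/10 pc) = 5 log₁₀(119.6) − 5 = 5.389
M = m − 5 log₁₀(d/10) = 20.16 − 5.389 = 14.771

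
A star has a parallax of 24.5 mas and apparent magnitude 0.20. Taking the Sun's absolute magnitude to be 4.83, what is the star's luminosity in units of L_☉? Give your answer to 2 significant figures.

L/L_☉ ≈ 1200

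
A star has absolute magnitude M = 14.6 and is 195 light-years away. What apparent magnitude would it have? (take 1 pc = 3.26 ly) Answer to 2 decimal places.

d = 195 ly / 3.26 = 59.82 pc
m = M + 5 log₁₀ d − 5 = 14.6 + 5·1.7768 − 5 = 18.484

m ≈ 18.48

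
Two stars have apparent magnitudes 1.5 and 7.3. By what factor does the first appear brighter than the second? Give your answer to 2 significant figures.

Magnitude difference = -5.8
Flux ratio = 10^(−0.4 Δm) = 10^(−0.4 × -5.8) = 10^2.320 = 208.9

210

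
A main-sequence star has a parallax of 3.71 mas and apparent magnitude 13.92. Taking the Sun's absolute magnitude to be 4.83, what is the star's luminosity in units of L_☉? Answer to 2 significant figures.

L/L_☉ ≈ 0.17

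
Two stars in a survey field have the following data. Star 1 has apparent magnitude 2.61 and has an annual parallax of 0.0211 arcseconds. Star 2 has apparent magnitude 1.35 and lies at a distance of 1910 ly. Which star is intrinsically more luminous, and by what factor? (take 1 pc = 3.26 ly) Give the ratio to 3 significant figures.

Star 1: d = 1/p = 1/0.0211″ = 47.39 pc
Star 1: M = m − 5 log₁₀ d + 5 = 2.61 − 5·1.6757 + 5 = -0.769
Star 2: d = 1910 ly / 3.26 = 585.9 pc
Star 2: M = m − 5 log₁₀ d + 5 = 1.35 − 5·2.7678 + 5 = -7.489
ΔM = M_1 − M_2 = -0.769 − (-7.489) = 6.720; smaller M is more luminous → Star 2.
L ratio = 10^(0.4 |ΔM|) = 10^2.688 = 487.7

Star 2 is more luminous, by a factor of 488.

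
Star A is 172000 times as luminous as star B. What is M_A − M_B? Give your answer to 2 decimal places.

M_A − M_B ≈ -13.09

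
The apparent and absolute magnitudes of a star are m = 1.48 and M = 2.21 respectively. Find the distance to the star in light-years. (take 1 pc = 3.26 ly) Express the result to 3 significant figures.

d ≈ 23.3 ly

Distance modulus: m − M = 1.48 − (2.21) = -0.730
m − M = 5 log₁₀ d − 5
log₁₀ d = (m − M)/5 + 1 = 0.8540
d = 10^0.8540 = 7.145 pc
= 23.29 ly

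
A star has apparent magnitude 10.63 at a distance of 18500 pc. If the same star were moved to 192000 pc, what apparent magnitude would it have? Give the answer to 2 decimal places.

Flux ∝ 1/d², so Δm = 5 log₁₀(d₂/d₁) = 5 log₁₀(192000/18500) = 5.081
m₂ = m₁ + Δm = 10.63 + (5.081) = 15.711

m ≈ 15.71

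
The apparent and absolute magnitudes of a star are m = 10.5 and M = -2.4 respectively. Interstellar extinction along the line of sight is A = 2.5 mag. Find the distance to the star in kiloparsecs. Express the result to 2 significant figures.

d ≈ 1.2 kpc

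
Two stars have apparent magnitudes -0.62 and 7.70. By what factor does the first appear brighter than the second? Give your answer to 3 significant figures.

Δm = -0.62 − (7.70) = -8.32
Flux ratio = 10^(−0.4 Δm) = 10^(−0.4 × -8.32) = 10^3.328 = 2128

2130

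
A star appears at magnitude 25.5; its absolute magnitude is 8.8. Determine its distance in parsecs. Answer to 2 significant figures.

Distance modulus: m − M = 25.5 − (8.8) = 16.700
m − M = 5 log₁₀ d − 5
log₁₀ d = (m − M)/5 + 1 = 4.3400
d = 10^4.3400 = 21880 pc

d ≈ 22000 pc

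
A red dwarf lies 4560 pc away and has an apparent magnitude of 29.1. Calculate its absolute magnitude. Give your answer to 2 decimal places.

M ≈ 15.81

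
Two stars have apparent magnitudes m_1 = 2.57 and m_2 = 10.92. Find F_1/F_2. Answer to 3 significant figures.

Magnitude difference = -8.35
Flux ratio = 10^(−0.4 Δm) = 10^(−0.4 × -8.35) = 10^3.340 = 2188

F_1/F_2 ≈ 2190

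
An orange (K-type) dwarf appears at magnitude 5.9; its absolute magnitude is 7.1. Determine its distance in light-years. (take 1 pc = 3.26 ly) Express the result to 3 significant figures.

d ≈ 18.8 ly

Distance modulus: m − M = 5.9 − (7.1) = -1.200
m − M = 5 log₁₀ d − 5
log₁₀ d = (m − M)/5 + 1 = 0.7600
d = 10^0.7600 = 5.754 pc
= 18.76 ly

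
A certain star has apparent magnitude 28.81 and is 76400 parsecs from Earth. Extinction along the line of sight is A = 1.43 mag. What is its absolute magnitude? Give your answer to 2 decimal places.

M ≈ 7.96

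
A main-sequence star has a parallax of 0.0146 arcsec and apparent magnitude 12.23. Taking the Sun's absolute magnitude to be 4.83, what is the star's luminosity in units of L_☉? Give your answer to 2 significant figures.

d = 1/p = 1/0.0146″ = 68.49 pc
M = m − 5 log₁₀ d + 5 = 12.23 − 5·1.8356 + 5 = 8.052
M − M_☉ = 8.052 − 4.83 = 3.222
L/L_☉ = 10^(−0.4 × 3.222) = 0.05144

L/L_☉ ≈ 0.051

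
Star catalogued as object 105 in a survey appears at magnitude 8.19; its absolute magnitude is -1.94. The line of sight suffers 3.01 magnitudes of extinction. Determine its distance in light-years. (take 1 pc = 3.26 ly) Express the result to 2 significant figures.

m − M = 5 log₁₀(d/10 pc) + A  ⇒  8.19 − (-1.94) − 3.01 = 5 log₁₀(d/10)
7.120 = 5 log₁₀(d/10)
log₁₀ d = (m − M − A)/5 + 1 = 2.4240
d = 10^2.4240 = 265.5 pc
= 865.4 ly

d ≈ 870 ly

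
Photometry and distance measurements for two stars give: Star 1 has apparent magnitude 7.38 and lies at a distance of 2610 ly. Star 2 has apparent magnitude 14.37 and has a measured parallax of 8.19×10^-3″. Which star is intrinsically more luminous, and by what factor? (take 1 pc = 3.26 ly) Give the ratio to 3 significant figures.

Star 1: d = 2610 ly / 3.26 = 800.6 pc
Star 1: M = m − 5 log₁₀ d + 5 = 7.38 − 5·2.9034 + 5 = -2.137
Star 2: d = 1/p = 1/8.19×10^-3″ = 122.1 pc
Star 2: M = m − 5 log₁₀ d + 5 = 14.37 − 5·2.0867 + 5 = 8.936
ΔM = M_1 − M_2 = -2.137 − (8.936) = -11.074; smaller M is more luminous → Star 1.
L ratio = 10^(0.4 |ΔM|) = 10^4.429 = 26880

Star 1 is more luminous, by a factor of 26900.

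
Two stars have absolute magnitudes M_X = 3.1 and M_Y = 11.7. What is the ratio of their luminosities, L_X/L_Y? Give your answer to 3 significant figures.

ΔM = M_X − M_Y = -8.6
L_X/L_Y = 10^(−0.4 ΔM) = 10^3.440 = 2754

L_X/L_Y ≈ 2750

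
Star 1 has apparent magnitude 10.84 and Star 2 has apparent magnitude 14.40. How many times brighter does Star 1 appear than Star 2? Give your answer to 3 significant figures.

Δm = 10.84 − (14.40) = -3.56
Flux ratio = 10^(−0.4 Δm) = 10^(−0.4 × -3.56) = 10^1.424 = 26.55

26.5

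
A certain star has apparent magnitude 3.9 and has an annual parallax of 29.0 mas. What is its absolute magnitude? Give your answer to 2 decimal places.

M ≈ 1.21

p = 29.0 mas = 0.0290″ → d = 1/p = 34.48 pc
5 log₁₀(d/10 pc) = 5 log₁₀(34.48) − 5 = 2.688
M = m − 5 log₁₀(d/10) = 3.9 − 2.688 = 1.212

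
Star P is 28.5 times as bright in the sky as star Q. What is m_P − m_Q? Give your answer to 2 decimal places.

Pogson: Δm = −2.5 log₁₀(ratio) = −2.5 log₁₀(28.5) = −2.5 × 1.4548 = -3.637
Star P is brighter, so it has the smaller magnitude: the difference is negative.

m_P − m_Q ≈ -3.64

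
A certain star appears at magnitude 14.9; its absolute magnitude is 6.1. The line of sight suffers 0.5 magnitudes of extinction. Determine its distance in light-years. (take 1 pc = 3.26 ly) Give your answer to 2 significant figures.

d ≈ 1500 ly

m − M = 5 log₁₀(d/10 pc) + A  ⇒  14.9 − (6.1) − 0.5 = 5 log₁₀(d/10)
8.300 = 5 log₁₀(d/10)
log₁₀ d = (m − M − A)/5 + 1 = 2.6600
d = 10^2.6600 = 457.1 pc
= 1490 ly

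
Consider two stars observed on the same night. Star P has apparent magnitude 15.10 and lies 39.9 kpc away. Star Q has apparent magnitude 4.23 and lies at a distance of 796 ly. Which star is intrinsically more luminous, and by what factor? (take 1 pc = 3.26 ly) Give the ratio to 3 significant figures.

Star P: d = 39.9 kpc = 39900 pc
Star P: M = m − 5 log₁₀ d + 5 = 15.10 − 5·4.6010 + 5 = -2.905
Star Q: d = 796 ly / 3.26 = 244.2 pc
Star Q: M = m − 5 log₁₀ d + 5 = 4.23 − 5·2.3877 + 5 = -2.708
ΔM = M_P − M_Q = -2.905 − (-2.708) = -0.196; smaller M is more luminous → Star P.
L ratio = 10^(0.4 |ΔM|) = 10^0.079 = 1.198

Star P is more luminous, by a factor of 1.20.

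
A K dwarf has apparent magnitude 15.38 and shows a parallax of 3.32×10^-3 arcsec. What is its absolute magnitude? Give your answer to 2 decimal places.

d = 1/p = 1/3.32×10^-3″ = 301.2 pc
5 log₁₀(d/10 pc) = 5 log₁₀(301.2) − 5 = 7.394
M = m − 5 log₁₀(d/10) = 15.38 − 7.394 = 7.986

M ≈ 7.99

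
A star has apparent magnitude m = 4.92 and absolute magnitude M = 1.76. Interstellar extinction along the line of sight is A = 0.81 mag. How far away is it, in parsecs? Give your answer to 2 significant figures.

d ≈ 30 pc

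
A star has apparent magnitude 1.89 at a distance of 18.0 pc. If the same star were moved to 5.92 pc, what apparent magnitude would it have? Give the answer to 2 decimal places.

m ≈ -0.52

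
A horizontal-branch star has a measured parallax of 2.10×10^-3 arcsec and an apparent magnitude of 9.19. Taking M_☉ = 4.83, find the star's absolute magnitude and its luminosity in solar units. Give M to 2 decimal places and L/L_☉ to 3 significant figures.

d = 1/p = 1/2.10×10^-3″ = 476.2 pc
M = m − 5 log₁₀ d + 5 = 9.19 − 5·2.6778 + 5 = 0.801
M − M_☉ = 0.801 − 4.83 = -4.029
L/L_☉ = 10^(−0.4 × -4.029) = 40.88

M ≈ 0.80; L/L_☉ ≈ 40.9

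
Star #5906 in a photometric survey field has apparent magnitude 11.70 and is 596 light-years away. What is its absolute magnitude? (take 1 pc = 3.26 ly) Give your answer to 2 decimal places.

d = 596 ly / 3.26 = 182.8 pc
5 log₁₀(d/10 pc) = 5 log₁₀(182.8) − 5 = 6.310
M = m − 5 log₁₀(d/10) = 11.70 − 6.310 = 5.390

M ≈ 5.39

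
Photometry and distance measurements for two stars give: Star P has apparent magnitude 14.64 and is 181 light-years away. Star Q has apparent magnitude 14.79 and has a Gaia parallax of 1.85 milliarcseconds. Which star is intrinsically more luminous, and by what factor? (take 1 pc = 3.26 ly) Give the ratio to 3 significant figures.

Star P: d = 181 ly / 3.26 = 55.52 pc
Star P: M = m − 5 log₁₀ d + 5 = 14.64 − 5·1.7445 + 5 = 10.918
Star Q: p = 1.85 mas = 1.85×10^-3″ → d = 1/p = 540.5 pc
Star Q: M = m − 5 log₁₀ d + 5 = 14.79 − 5·2.7328 + 5 = 6.126
ΔM = M_P − M_Q = 10.918 − (6.126) = 4.792; smaller M is more luminous → Star Q.
L ratio = 10^(0.4 |ΔM|) = 10^1.917 = 82.55

Star Q is more luminous, by a factor of 82.6.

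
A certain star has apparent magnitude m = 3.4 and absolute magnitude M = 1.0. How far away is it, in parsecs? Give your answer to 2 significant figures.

d ≈ 30 pc

Distance modulus: m − M = 3.4 − (1.0) = 2.400
m − M = 5 log₁₀ d − 5
log₁₀ d = (m − M)/5 + 1 = 1.4800
d = 10^1.4800 = 30.20 pc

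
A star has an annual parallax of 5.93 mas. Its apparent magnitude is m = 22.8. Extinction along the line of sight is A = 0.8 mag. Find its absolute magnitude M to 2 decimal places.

M ≈ 15.87

p = 5.93 mas = 5.93×10^-3″ → d = 1/p = 168.6 pc
5 log₁₀(d/10 pc) = 5 log₁₀(168.6) − 5 = 6.135
M = m − 5 log₁₀(d/10) − A = 22.8 − 6.135 − 0.8 = 15.865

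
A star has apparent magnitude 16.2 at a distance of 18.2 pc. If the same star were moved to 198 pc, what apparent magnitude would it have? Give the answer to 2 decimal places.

m ≈ 21.38

Flux ∝ 1/d², so Δm = 5 log₁₀(d₂/d₁) = 5 log₁₀(198/18.2) = 5.183
m₂ = m₁ + Δm = 16.2 + (5.183) = 21.383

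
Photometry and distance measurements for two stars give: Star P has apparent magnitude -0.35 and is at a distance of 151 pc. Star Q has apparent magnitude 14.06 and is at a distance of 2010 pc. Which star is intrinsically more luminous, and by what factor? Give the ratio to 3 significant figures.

Star P: M = m − 5 log₁₀ d + 5 = -0.35 − 5·2.1790 + 5 = -6.245
Star Q: M = m − 5 log₁₀ d + 5 = 14.06 − 5·3.3032 + 5 = 2.544
ΔM = M_P − M_Q = -6.245 − (2.544) = -8.789; smaller M is more luminous → Star P.
L ratio = 10^(0.4 |ΔM|) = 10^3.516 = 3278

Star P is more luminous, by a factor of 3280.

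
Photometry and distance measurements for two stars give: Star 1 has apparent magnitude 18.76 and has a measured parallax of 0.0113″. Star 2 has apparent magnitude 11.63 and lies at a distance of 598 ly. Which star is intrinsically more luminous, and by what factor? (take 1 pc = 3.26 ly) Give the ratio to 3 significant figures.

Star 1: d = 1/p = 1/0.0113″ = 88.50 pc
Star 1: M = m − 5 log₁₀ d + 5 = 18.76 − 5·1.9469 + 5 = 14.025
Star 2: d = 598 ly / 3.26 = 183.4 pc
Star 2: M = m − 5 log₁₀ d + 5 = 11.63 − 5·2.2635 + 5 = 5.313
ΔM = M_1 − M_2 = 14.025 − (5.313) = 8.713; smaller M is more luminous → Star 2.
L ratio = 10^(0.4 |ΔM|) = 10^3.485 = 3056

Star 2 is more luminous, by a factor of 3060.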